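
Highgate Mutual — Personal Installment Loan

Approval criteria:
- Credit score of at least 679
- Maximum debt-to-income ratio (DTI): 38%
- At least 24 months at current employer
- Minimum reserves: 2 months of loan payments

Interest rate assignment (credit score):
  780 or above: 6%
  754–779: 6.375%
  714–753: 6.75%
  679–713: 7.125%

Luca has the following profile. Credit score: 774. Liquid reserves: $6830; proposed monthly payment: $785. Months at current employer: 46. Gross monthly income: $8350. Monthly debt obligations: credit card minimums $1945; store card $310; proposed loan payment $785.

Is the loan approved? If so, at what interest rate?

Credit score 774 ≥ 679 (meets minimum)
Liquid reserves cover 6,830/785 = 8.7 months — ≥ 2 required
Total monthly debts = (1,945 + 310 + 785) = 3,040. Debt-to-income = 3,040/8,350 = 36.4% — meets 38% limit
Employment 46 ≥ 24 months
All requirements met. Score 774 falls in the 754–779 tier → 6.375%.

Approved at 6.375%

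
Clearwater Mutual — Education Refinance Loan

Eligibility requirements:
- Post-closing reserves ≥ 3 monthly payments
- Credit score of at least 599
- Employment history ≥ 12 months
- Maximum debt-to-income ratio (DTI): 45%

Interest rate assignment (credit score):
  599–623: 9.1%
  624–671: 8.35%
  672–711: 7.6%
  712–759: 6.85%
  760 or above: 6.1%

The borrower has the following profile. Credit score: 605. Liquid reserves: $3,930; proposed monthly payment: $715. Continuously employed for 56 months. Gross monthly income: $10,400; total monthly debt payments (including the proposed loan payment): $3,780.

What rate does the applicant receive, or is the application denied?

Credit score 605 ≥ 599 (meets minimum)
Reserves: 3,930 ÷ 715 = 5.5 months (meets 3-month minimum)
Debt-to-income = 3,780/10,400 = 36.3% — meets 45% limit
Employment 56 ≥ 12 months
All requirements met. Score 605 falls in the 599–623 tier → 9.1%.

Approved at 9.1%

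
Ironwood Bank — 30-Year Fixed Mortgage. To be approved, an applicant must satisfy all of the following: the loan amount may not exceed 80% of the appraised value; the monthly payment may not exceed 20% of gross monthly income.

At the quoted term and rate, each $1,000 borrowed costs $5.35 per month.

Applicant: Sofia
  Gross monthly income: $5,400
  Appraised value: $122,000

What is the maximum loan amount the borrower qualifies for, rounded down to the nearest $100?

Payment cap: 20% × $5,400 = $1,080/month.
At $5.35 per $1,000, that supports 1,080/5.35 × 1,000 ≈ $201,869 → $201,800.
LTV cap: 80% × $122,000 = $97,600 → $97,600.
Binding constraint: loan-to-value.

$97,600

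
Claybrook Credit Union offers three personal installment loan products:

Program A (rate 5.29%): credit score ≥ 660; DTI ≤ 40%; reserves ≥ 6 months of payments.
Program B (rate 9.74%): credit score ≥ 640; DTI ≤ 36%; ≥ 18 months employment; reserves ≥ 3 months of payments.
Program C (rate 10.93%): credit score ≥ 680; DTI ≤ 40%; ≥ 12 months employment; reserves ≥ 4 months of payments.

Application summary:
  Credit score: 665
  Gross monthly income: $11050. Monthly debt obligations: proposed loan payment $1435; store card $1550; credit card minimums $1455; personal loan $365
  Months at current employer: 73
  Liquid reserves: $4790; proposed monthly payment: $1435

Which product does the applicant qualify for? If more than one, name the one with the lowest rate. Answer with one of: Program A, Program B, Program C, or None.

Total debts = (1,435 + 1,550 + 1,455 + 365) = 4,805; DTI = 4,805/11,050 = 43.5%.
Reserves = 4,790/1,435 = 3.3 months.
Program A: score 665 ≥ 660; DTI 43.5% > 40%; reserves 3.3 < 6 mo → does not qualify.
Program B: score 665 ≥ 640; DTI 43.5% > 36%; employment 73 ≥ 18 mo; reserves 3.3 ≥ 3 mo → does not qualify.
Program C: score 665 < 680; DTI 43.5% > 40%; employment 73 ≥ 12 mo; reserves 3.3 < 4 mo → does not qualify.

None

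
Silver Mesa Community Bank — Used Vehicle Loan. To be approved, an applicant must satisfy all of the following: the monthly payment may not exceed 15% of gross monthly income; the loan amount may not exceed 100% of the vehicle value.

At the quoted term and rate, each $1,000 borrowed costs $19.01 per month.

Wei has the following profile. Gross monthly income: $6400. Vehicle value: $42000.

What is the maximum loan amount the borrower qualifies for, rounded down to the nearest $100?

$42,000

Payment cap: 15% × $6,400 = $960/month.
At $19.01 per $1,000, that supports 960/19.01 × 1,000 ≈ $50,499 → $50,400.
LTV cap: 100% × $42,000 = $42,000 → $42,000.
Binding constraint: loan-to-value.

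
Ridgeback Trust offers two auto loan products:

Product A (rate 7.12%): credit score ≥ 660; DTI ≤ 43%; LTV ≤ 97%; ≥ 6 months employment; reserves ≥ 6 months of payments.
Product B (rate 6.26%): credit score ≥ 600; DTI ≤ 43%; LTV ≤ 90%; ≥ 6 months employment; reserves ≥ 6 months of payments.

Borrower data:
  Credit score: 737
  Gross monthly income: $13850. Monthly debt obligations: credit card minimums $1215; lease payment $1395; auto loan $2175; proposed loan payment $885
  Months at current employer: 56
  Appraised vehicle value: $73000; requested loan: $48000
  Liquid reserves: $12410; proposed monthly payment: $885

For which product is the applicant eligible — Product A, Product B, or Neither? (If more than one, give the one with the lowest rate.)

Product B

Total debts = (1,215 + 1,395 + 2,175 + 885) = 5,670; DTI = 5,670/13,850 = 40.9%.
LTV = 48,000/73,000 = 65.8%.
Reserves = 12,410/885 = 14.0 months.
Product A: score 737 ≥ 660; DTI 40.9% ≤ 43%; LTV 65.8% ≤ 97%; employment 56 ≥ 6 mo; reserves 14.0 ≥ 6 mo → qualifies.
Product B: score 737 ≥ 600; DTI 40.9% ≤ 43%; LTV 65.8% ≤ 90%; employment 56 ≥ 6 mo; reserves 14.0 ≥ 6 mo → qualifies.
Qualifying: Product A, Product B. Lowest rate is 6.26% → Product B.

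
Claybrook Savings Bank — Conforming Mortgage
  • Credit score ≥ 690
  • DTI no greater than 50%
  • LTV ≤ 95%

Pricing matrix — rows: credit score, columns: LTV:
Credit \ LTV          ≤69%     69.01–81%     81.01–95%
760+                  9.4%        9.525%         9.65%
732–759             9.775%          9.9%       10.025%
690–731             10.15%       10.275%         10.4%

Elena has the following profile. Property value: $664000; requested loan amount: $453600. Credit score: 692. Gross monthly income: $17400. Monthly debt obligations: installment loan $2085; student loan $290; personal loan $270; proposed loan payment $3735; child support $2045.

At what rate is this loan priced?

10.15%

Credit score 692 ≥ 690; Total monthly debts = (2,085 + 290 + 270 + 3,735 + 2,045) = 8,425. DTI: 8,425 ÷ 17,400 = 48.4%, within the 50% cap
LTV: 453,600 ÷ 664,000 = 68.3%, within 95% cap
Credit 692 → row 690–731; LTV 68.3% → column ≤69%. Grid cell → 10.15%.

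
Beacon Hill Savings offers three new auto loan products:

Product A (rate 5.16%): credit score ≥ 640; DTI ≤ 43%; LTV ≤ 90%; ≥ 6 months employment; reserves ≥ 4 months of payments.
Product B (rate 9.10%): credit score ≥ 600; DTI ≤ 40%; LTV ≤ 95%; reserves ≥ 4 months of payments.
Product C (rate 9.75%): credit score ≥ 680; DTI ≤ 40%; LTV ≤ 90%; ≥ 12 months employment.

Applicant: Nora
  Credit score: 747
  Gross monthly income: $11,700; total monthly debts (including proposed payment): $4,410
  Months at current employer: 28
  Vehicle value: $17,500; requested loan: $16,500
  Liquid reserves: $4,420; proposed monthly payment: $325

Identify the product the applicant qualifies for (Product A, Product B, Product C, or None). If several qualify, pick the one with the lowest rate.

DTI = 4,410/11,700 = 37.7%.
LTV = 16,500/17,500 = 94.3%.
Reserves = 4,420/325 = 13.6 months.
Product A: score 747 ≥ 640; DTI 37.7% ≤ 43%; LTV 94.3% > 90%; employment 28 ≥ 6 mo; reserves 13.6 ≥ 4 mo → does not qualify.
Product B: score 747 ≥ 600; DTI 37.7% ≤ 40%; LTV 94.3% ≤ 95%; reserves 13.6 ≥ 4 mo → qualifies.
Product C: score 747 ≥ 680; DTI 37.7% ≤ 40%; LTV 94.3% > 90%; employment 28 ≥ 12 mo → does not qualify.

Product B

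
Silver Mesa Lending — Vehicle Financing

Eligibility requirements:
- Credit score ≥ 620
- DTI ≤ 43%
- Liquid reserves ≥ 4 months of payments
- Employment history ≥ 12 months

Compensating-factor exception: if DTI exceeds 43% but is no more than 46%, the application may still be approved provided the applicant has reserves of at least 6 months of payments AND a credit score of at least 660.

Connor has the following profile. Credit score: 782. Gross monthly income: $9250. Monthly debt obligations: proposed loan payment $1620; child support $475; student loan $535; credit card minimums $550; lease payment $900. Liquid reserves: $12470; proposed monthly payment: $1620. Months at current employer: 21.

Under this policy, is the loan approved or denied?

Approved

Credit score 782 ≥ 620 (meets base)
Total debts = (1,620 + 475 + 535 + 550 + 900) = 4,080. DTI: 4,080 ÷ 9,250 = 44.1%, over the 43% base limit.
Liquid reserves cover 12,470/1,620 = 7.7 months — ≥ 4 required
Employment 21 ≥ 12 months
44.1% falls in the override range (43%–46%), so the compensating-factor test applies.
Reserves 7.7 ≥ 6 months; credit score 782 ≥ 660.
Both override conditions satisfied; DTI exception granted.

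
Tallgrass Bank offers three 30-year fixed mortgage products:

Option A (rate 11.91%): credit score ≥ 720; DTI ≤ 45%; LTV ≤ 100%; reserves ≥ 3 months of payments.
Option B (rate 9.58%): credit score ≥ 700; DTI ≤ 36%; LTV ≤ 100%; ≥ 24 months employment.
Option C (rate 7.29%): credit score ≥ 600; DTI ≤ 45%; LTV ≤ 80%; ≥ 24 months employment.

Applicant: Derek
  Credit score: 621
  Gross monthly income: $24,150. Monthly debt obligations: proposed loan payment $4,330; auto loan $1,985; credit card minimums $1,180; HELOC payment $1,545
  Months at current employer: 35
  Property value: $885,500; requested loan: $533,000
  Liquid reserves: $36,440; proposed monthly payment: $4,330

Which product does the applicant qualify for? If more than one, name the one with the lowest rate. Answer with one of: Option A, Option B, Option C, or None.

Option C

Total debts = (4,330 + 1,985 + 1,180 + 1,545) = 9,040; DTI = 9,040/24,150 = 37.4%.
LTV = 533,000/885,500 = 60.2%.
Reserves = 36,440/4,330 = 8.4 months.
Option A: score 621 < 720; DTI 37.4% ≤ 45%; LTV 60.2% ≤ 100%; reserves 8.4 ≥ 3 mo → does not qualify.
Option B: score 621 < 700; DTI 37.4% > 36%; LTV 60.2% ≤ 100%; employment 35 ≥ 24 mo → does not qualify.
Option C: score 621 ≥ 600; DTI 37.4% ≤ 45%; LTV 60.2% ≤ 80%; employment 35 ≥ 24 mo → qualifies.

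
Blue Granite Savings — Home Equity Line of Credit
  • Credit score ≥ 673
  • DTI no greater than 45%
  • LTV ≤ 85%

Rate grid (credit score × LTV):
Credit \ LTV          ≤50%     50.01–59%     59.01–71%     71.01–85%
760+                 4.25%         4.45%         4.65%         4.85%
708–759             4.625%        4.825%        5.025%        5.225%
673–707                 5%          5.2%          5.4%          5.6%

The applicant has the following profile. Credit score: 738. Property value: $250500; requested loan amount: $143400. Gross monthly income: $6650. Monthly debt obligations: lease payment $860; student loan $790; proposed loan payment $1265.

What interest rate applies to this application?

4.825%

Credit score 738 ≥ 673; Total monthly debts = (860 + 790 + 1,265) = 2,915. DTI = 2,915/6,650 = 43.8% ≤ 45%
LTV = 143,400/250,500 = 57.2% ≤ 85%
Row: 738 falls in 708–759. Column: 57.2% falls in 50.01–59%. Rate = 4.825%.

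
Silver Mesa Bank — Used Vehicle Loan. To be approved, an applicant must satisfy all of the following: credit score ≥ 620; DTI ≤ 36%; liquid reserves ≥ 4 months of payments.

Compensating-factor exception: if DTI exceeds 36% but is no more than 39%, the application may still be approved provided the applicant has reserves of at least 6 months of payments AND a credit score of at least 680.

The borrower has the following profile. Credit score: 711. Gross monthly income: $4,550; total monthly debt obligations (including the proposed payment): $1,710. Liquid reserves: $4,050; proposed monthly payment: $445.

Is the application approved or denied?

Approved

Credit score 711 ≥ 620 (meets base)
DTI: 1,710 ÷ 4,550 = 37.6%, over the 36% base limit.
Reserves = 4,050/445 = 9.1 months ≥ 4
37.6% falls in the override range (36%–39%), so the compensating-factor test applies.
Reserves 9.1 ≥ 6 months; credit score 711 ≥ 680.
Both compensating conditions met → exception applies.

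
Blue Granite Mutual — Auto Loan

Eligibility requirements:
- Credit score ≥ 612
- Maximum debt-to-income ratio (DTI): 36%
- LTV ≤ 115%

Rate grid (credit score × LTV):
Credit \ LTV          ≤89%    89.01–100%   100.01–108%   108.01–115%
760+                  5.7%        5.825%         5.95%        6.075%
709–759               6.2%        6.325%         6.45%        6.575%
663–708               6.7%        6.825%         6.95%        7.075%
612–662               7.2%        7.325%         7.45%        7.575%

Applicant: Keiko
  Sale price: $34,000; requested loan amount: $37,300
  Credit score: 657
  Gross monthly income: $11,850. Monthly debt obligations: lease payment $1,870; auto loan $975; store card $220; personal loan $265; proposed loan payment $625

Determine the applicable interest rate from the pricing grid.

7.575%

Credit score 657 ≥ 612; Total monthly debts = (1,870 + 975 + 220 + 265 + 625) = 3,955. DTI = 3,955/11,850 = 33.4% ≤ 36%
Loan-to-value = 37,300/34,000 = 109.7% — pass (115% max)
Credit 657 → row 612–662; LTV 109.7% → column 108.01–115%. Grid cell → 7.575%.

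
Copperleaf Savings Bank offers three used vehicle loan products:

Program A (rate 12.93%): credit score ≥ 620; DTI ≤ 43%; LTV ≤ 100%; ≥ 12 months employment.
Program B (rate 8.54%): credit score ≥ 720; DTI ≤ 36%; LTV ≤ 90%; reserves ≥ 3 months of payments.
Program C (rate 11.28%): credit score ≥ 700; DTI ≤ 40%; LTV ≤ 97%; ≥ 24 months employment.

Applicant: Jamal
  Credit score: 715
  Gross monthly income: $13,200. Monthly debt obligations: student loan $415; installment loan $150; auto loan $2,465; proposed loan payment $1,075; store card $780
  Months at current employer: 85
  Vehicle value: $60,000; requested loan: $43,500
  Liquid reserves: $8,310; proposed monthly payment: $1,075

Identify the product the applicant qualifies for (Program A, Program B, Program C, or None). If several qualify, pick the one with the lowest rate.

Program C

Total debts = (415 + 150 + 2,465 + 1,075 + 780) = 4,885; DTI = 4,885/13,200 = 37%.
LTV = 43,500/60,000 = 72.5%.
Reserves = 8,310/1,075 = 7.7 months.
Program A: score 715 ≥ 620; DTI 37% ≤ 43%; LTV 72.5% ≤ 100%; employment 85 ≥ 12 mo → qualifies.
Program B: score 715 < 720; DTI 37% > 36%; LTV 72.5% ≤ 90%; reserves 7.7 ≥ 3 mo → does not qualify.
Program C: score 715 ≥ 700; DTI 37% ≤ 40%; LTV 72.5% ≤ 97%; employment 85 ≥ 24 mo → qualifies.
Qualifying: Program A, Program C. Lowest rate is 11.28% → Program C.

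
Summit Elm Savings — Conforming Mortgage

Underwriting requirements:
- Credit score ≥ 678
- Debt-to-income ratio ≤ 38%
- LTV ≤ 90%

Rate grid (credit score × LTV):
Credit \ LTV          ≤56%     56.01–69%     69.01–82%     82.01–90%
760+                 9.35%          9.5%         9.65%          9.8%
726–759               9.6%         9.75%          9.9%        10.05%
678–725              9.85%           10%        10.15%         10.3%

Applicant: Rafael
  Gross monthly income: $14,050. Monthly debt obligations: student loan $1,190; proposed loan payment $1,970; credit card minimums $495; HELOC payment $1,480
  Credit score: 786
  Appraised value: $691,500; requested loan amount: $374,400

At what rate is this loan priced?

Credit score 786 ≥ 678; Total monthly debts = (1,190 + 1,970 + 495 + 1,480) = 5,135. DTI = 5,135/14,050 = 36.5% ≤ 38%
Loan-to-value = 374,400/691,500 = 54.1% — pass (90% max)
Credit 786 → row 760+; LTV 54.1% → column ≤56%. Grid cell → 9.35%.

9.35%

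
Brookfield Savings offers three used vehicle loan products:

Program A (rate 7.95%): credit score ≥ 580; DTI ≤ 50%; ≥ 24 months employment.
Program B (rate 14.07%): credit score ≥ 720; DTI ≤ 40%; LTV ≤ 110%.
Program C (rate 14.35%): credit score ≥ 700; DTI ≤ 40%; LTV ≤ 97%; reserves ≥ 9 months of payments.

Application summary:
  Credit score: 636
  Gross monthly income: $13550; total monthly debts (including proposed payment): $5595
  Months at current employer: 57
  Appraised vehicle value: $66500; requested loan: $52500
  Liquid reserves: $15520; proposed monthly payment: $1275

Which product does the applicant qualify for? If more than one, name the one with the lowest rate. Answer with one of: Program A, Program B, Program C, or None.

Program A

DTI = 5,595/13,550 = 41.3%.
LTV = 52,500/66,500 = 78.9%.
Reserves = 15,520/1,275 = 12.2 months.
Program A: score 636 ≥ 580; DTI 41.3% ≤ 50%; employment 57 ≥ 24 mo → qualifies.
Program B: score 636 < 720; DTI 41.3% > 40%; LTV 78.9% ≤ 110% → does not qualify.
Program C: score 636 < 700; DTI 41.3% > 40%; LTV 78.9% ≤ 97%; reserves 12.2 ≥ 9 mo → does not qualify.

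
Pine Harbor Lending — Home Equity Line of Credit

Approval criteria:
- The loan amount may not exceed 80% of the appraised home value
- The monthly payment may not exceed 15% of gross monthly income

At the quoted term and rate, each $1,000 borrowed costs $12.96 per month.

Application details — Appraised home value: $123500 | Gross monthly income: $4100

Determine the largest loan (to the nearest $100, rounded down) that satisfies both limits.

Payment cap: 15% × $4,100 = $615/month.
At $12.96 per $1,000, that supports 615/12.96 × 1,000 ≈ $47,453 → $47,400.
LTV cap: 80% × $123,500 = $98,800 → $98,800.
Binding constraint: payment-to-income.

$47,400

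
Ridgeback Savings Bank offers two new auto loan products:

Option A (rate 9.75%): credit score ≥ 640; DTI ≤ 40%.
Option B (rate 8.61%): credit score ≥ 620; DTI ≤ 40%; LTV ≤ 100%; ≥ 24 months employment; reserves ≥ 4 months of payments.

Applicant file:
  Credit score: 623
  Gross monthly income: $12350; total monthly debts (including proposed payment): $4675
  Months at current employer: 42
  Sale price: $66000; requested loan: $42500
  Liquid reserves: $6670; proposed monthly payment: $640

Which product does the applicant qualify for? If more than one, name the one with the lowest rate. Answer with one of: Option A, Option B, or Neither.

Option B

DTI = 4,675/12,350 = 37.9%.
LTV = 42,500/66,000 = 64.4%.
Reserves = 6,670/640 = 10.4 months.
Option A: score 623 < 640; DTI 37.9% ≤ 40% → does not qualify.
Option B: score 623 ≥ 620; DTI 37.9% ≤ 40%; LTV 64.4% ≤ 100%; employment 42 ≥ 24 mo; reserves 10.4 ≥ 4 mo → qualifies.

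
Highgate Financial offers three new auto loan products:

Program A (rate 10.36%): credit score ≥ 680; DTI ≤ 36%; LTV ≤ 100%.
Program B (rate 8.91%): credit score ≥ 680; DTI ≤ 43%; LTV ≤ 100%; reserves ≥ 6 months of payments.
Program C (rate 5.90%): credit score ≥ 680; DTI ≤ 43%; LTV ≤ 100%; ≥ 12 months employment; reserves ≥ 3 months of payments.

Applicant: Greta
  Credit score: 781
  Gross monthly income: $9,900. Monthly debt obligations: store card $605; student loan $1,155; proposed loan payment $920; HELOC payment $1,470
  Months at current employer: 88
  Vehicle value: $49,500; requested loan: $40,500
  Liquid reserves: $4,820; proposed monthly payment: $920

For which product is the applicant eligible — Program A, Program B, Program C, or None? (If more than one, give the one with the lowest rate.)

Total debts = (605 + 1,155 + 920 + 1,470) = 4,150; DTI = 4,150/9,900 = 41.9%.
LTV = 40,500/49,500 = 81.8%.
Reserves = 4,820/920 = 5.2 months.
Program A: score 781 ≥ 680; DTI 41.9% > 36%; LTV 81.8% ≤ 100% → does not qualify.
Program B: score 781 ≥ 680; DTI 41.9% ≤ 43%; LTV 81.8% ≤ 100%; reserves 5.2 < 6 mo → does not qualify.
Program C: score 781 ≥ 680; DTI 41.9% ≤ 43%; LTV 81.8% ≤ 100%; employment 88 ≥ 12 mo; reserves 5.2 ≥ 3 mo → qualifies.

Program C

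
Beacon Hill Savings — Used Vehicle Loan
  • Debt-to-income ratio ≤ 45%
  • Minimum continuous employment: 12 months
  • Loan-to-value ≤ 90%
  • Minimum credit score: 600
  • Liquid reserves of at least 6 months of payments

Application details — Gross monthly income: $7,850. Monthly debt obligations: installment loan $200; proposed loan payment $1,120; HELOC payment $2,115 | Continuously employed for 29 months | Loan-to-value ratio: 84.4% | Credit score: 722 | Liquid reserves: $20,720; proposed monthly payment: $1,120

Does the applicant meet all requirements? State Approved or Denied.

Approved

Total monthly debts = (200 + 1,120 + 2,115) = 3,435. DTI: 3,435 ÷ 7,850 = 43.8%, within the 45% cap
Employment 29 ≥ 12 months
LTV 84.4% — within 90%
Credit score 722 ≥ 600 (meets)
Reserves: 20,720 ÷ 1,120 = 18.5 months (meets 6-month minimum)
All criteria satisfied.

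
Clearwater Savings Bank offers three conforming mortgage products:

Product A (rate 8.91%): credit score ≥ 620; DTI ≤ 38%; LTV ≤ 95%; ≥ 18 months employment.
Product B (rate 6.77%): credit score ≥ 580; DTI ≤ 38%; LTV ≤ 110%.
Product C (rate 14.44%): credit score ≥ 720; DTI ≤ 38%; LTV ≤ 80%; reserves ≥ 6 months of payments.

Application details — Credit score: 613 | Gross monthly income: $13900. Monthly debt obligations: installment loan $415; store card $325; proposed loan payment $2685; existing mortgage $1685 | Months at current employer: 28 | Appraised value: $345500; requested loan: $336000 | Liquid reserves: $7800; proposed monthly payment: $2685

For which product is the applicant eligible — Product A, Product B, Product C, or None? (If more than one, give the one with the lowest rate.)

Total debts = (415 + 325 + 2,685 + 1,685) = 5,110; DTI = 5,110/13,900 = 36.8%.
LTV = 336,000/345,500 = 97.3%.
Reserves = 7,800/2,685 = 2.9 months.
Product A: score 613 < 620; DTI 36.8% ≤ 38%; LTV 97.3% > 95%; employment 28 ≥ 18 mo → does not qualify.
Product B: score 613 ≥ 580; DTI 36.8% ≤ 38%; LTV 97.3% ≤ 110% → qualifies.
Product C: score 613 < 720; DTI 36.8% ≤ 38%; LTV 97.3% > 80%; reserves 2.9 < 6 mo → does not qualify.

Product B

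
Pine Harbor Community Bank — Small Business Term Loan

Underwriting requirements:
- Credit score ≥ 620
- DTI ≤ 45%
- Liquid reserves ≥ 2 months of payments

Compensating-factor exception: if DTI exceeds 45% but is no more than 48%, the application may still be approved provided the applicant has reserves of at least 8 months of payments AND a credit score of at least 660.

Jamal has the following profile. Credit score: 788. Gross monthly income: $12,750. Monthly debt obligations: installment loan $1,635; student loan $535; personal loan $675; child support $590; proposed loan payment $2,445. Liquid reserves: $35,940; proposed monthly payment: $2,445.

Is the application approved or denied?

Approved

Credit score 788 ≥ 620 (meets base)
Total debts = (1,635 + 535 + 675 + 590 + 2,445) = 5,880. DTI: 5,880 ÷ 12,750 = 46.1%, over the 45% base limit.
Liquid reserves cover 35,940/2,445 = 14.7 months — ≥ 2 required
DTI 46.1% is within the 45%–48% exception band; checking compensating factors.
Reserves 14.7 ≥ 8 months; credit score 788 ≥ 660.
Both override conditions satisfied; DTI exception granted.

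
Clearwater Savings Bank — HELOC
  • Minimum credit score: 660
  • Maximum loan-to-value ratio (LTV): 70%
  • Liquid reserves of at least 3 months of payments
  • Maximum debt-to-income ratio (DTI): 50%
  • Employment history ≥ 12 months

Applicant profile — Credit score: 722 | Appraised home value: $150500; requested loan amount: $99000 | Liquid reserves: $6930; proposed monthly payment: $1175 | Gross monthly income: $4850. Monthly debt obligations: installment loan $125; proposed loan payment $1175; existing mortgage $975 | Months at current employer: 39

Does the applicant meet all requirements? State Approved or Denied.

Approved

Credit score 722 ≥ 660 (meets)
Loan-to-value = 99,000/150,500 = 65.8% — pass (70% max)
Reserves: 6,930 ÷ 1,175 = 5.9 months (meets 3-month minimum)
Total monthly debts = (125 + 1,175 + 975) = 2,275. DTI = 2,275/4,850 = 46.9% ≤ 50%
Employment 39 ≥ 12 months
All criteria satisfied.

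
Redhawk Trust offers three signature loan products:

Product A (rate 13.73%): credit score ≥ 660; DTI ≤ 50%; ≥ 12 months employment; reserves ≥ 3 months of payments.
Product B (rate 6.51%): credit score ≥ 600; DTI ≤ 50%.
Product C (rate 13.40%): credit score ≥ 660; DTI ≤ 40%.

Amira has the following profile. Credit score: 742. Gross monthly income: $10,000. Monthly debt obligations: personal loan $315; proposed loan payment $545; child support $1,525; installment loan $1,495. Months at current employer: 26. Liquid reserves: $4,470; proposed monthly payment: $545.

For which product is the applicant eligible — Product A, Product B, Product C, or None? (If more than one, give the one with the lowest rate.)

Product B

Total debts = (315 + 545 + 1,525 + 1,495) = 3,880; DTI = 3,880/10,000 = 38.8%.
Reserves = 4,470/545 = 8.2 months.
Product A: score 742 ≥ 660; DTI 38.8% ≤ 50%; employment 26 ≥ 12 mo; reserves 8.2 ≥ 3 mo → qualifies.
Product B: score 742 ≥ 600; DTI 38.8% ≤ 50% → qualifies.
Product C: score 742 ≥ 660; DTI 38.8% ≤ 40% → qualifies.
Qualifying: Product A, Product B, Product C. Lowest rate is 6.51% → Product B.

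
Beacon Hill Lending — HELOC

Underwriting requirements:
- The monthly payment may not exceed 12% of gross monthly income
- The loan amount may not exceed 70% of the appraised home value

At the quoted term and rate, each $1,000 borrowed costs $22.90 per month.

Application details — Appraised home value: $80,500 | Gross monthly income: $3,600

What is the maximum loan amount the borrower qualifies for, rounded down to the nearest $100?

Payment cap: 12% × $3,600 = $432/month.
At $22.90 per $1,000, that supports 432/22.90 × 1,000 ≈ $18,864 → $18,800.
LTV cap: 70% × $80,500 = $56,350 → $56,300.
Binding constraint: payment-to-income.

$18,800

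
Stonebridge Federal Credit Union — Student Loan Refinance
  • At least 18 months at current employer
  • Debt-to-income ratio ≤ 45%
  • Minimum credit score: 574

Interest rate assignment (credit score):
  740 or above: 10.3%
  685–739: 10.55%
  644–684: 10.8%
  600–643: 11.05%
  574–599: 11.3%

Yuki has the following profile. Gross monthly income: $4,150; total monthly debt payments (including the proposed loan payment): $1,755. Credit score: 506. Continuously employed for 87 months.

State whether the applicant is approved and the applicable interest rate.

Denied

Credit score 506 < 574 (below minimum)
Employment 87 ≥ 18 months
Debt-to-income = 1,755/4,150 = 42.3% — meets 45% limit
Not all requirements met → denied.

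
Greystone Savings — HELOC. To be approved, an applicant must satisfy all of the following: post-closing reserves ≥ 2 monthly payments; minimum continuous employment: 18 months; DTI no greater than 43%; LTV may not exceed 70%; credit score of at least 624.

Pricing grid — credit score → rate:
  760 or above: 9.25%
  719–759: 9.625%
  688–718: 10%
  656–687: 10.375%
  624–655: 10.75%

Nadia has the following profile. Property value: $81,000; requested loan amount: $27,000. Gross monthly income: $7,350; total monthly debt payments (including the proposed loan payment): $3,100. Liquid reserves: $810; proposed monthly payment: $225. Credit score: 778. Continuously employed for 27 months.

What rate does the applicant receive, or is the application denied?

Approved at 9.25%

Credit score 778 ≥ 624 (meets minimum)
DTI = 3,100/7,350 = 42.2% ≤ 43%
Liquid reserves cover 810/225 = 3.6 months — ≥ 2 required
LTV: 27,000 ÷ 81,000 = 33.3%, within 70% cap
Employment 27 ≥ 18 months
All requirements met. Score 778 falls in the 760 or above tier → 9.25%.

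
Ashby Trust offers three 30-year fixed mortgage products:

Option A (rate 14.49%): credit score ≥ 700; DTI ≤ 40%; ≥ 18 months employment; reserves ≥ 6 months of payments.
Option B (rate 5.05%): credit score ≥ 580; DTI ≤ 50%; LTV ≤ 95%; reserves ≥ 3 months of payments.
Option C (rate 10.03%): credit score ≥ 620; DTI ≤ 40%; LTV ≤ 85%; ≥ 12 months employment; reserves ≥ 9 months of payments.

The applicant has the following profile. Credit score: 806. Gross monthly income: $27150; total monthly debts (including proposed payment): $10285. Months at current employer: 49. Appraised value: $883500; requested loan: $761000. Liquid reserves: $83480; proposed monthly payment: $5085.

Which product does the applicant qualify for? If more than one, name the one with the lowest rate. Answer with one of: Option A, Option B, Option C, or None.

DTI = 10,285/27,150 = 37.9%.
LTV = 761,000/883,500 = 86.1%.
Reserves = 83,480/5,085 = 16.4 months.
Option A: score 806 ≥ 700; DTI 37.9% ≤ 40%; employment 49 ≥ 18 mo; reserves 16.4 ≥ 6 mo → qualifies.
Option B: score 806 ≥ 580; DTI 37.9% ≤ 50%; LTV 86.1% ≤ 95%; reserves 16.4 ≥ 3 mo → qualifies.
Option C: score 806 ≥ 620; DTI 37.9% ≤ 40%; LTV 86.1% > 85%; employment 49 ≥ 12 mo; reserves 16.4 ≥ 9 mo → does not qualify.
Qualifying: Option A, Option B. Lowest rate is 5.05% → Option B.

Option B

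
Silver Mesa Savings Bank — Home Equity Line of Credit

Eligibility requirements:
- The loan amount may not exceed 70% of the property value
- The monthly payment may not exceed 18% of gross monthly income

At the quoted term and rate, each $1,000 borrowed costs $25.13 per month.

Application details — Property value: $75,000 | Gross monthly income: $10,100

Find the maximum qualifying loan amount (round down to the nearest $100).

$52,500

Payment cap: 18% × $10,100 = $1,818/month.
At $25.13 per $1,000, that supports 1,818/25.13 × 1,000 ≈ $72,343 → $72,300.
LTV cap: 70% × $75,000 = $52,500 → $52,500.
Binding constraint: loan-to-value.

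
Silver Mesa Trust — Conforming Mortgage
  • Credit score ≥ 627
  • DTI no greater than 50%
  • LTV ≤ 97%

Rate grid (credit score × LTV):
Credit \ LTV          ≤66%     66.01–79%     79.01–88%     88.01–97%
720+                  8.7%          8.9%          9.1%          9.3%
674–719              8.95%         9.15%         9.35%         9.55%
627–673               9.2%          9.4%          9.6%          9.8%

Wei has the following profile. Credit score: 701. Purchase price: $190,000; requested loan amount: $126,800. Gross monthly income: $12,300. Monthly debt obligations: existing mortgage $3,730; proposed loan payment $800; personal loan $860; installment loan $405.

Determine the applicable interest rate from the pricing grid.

Credit score 701 ≥ 627; Total monthly debts = (3,730 + 800 + 860 + 405) = 5,795. DTI: 5,795 ÷ 12,300 = 47.1%, within the 50% cap
LTV: 126,800 ÷ 190,000 = 66.7%, within 97% cap
Score 701 is in the 674–719 band; LTV 66.7% is in the 66.01–79% band → 9.15%.

9.15%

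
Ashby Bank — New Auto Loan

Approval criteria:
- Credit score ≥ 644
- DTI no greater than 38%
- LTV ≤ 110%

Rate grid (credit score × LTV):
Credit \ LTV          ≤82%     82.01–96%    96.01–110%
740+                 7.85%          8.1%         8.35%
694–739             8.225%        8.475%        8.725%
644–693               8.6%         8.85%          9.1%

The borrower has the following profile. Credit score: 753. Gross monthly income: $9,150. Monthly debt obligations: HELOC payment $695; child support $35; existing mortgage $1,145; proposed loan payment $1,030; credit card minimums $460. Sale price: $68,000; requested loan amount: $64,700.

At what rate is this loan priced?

8.1%

Credit score 753 ≥ 644; Total monthly debts = (695 + 35 + 1,145 + 1,030 + 460) = 3,365. Debt-to-income = 3,365/9,150 = 36.8% — meets 38% limit
Loan-to-value = 64,700/68,000 = 95.1% — pass (110% max)
Score 753 is in the 740+ band; LTV 95.1% is in the 82.01–96% band → 8.1%.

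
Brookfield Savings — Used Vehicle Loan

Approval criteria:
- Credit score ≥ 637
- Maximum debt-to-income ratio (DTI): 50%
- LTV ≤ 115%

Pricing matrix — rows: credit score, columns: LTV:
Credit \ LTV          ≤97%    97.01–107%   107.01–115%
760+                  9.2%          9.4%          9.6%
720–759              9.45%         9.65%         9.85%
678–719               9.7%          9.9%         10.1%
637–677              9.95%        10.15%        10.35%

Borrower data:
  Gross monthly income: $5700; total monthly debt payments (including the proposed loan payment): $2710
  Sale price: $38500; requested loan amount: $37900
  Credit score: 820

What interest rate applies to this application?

9.4%

Credit score 820 ≥ 637; Debt-to-income = 2,710/5,700 = 47.5% — meets 50% limit
Loan-to-value = 37,900/38,500 = 98.4% — pass (115% max)
Row: 820 falls in 760+. Column: 98.4% falls in 97.01–107%. Rate = 9.4%.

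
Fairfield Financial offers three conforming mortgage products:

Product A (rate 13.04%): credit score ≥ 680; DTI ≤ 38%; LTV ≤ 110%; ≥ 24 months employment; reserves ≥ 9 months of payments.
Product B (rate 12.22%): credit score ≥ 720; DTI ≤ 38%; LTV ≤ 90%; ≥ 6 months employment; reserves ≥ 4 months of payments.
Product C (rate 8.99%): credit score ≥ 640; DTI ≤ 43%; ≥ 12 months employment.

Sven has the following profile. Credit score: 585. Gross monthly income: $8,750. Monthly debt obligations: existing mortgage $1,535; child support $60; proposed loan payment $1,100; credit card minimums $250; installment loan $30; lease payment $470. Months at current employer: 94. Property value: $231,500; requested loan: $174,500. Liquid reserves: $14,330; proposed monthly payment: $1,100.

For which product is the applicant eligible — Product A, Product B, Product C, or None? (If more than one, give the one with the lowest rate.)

Total debts = (1,535 + 60 + 1,100 + 250 + 30 + 470) = 3,445; DTI = 3,445/8,750 = 39.4%.
LTV = 174,500/231,500 = 75.4%.
Reserves = 14,330/1,100 = 13.0 months.
Product A: score 585 < 680; DTI 39.4% > 38%; LTV 75.4% ≤ 110%; employment 94 ≥ 24 mo; reserves 13.0 ≥ 9 mo → does not qualify.
Product B: score 585 < 720; DTI 39.4% > 38%; LTV 75.4% ≤ 90%; employment 94 ≥ 6 mo; reserves 13.0 ≥ 4 mo → does not qualify.
Product C: score 585 < 640; DTI 39.4% ≤ 43%; employment 94 ≥ 12 mo → does not qualify.

None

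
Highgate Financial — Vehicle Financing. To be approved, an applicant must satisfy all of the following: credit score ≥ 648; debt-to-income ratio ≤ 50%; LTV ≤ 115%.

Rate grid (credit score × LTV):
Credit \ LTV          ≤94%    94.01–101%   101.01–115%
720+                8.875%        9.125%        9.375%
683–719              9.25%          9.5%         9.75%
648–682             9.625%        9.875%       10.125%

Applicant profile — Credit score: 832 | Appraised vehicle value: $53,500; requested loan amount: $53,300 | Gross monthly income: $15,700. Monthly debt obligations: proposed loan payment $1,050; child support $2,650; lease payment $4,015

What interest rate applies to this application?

Credit score 832 ≥ 648; Total monthly debts = (1,050 + 2,650 + 4,015) = 7,715. Debt-to-income = 7,715/15,700 = 49.1% — meets 50% limit
LTV: 53,300 ÷ 53,500 = 99.6%, within 115% cap
Score 832 is in the 720+ band; LTV 99.6% is in the 94.01–101% band → 9.125%.

9.125%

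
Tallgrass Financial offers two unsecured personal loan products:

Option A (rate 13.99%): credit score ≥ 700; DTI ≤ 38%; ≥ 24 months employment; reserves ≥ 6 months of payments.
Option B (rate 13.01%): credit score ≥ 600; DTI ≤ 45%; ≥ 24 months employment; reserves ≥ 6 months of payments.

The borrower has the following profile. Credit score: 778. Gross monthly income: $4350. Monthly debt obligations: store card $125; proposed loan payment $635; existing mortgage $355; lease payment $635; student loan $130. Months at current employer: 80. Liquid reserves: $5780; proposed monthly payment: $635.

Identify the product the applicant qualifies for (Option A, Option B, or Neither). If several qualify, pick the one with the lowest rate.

Option B

Total debts = (125 + 635 + 355 + 635 + 130) = 1,880; DTI = 1,880/4,350 = 43.2%.
Reserves = 5,780/635 = 9.1 months.
Option A: score 778 ≥ 700; DTI 43.2% > 38%; employment 80 ≥ 24 mo; reserves 9.1 ≥ 6 mo → does not qualify.
Option B: score 778 ≥ 600; DTI 43.2% ≤ 45%; employment 80 ≥ 24 mo; reserves 9.1 ≥ 6 mo → qualifies.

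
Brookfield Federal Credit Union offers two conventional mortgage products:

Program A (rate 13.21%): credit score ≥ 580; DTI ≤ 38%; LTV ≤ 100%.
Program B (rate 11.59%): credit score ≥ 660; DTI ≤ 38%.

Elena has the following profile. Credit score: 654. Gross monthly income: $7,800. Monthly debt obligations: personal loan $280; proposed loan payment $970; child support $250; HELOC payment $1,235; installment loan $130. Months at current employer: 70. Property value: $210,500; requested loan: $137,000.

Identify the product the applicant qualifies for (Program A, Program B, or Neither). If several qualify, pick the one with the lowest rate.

Total debts = (280 + 970 + 250 + 1,235 + 130) = 2,865; DTI = 2,865/7,800 = 36.7%.
LTV = 137,000/210,500 = 65.1%.
Program A: score 654 ≥ 580; DTI 36.7% ≤ 38%; LTV 65.1% ≤ 100% → qualifies.
Program B: score 654 < 660; DTI 36.7% ≤ 38% → does not qualify.

Program A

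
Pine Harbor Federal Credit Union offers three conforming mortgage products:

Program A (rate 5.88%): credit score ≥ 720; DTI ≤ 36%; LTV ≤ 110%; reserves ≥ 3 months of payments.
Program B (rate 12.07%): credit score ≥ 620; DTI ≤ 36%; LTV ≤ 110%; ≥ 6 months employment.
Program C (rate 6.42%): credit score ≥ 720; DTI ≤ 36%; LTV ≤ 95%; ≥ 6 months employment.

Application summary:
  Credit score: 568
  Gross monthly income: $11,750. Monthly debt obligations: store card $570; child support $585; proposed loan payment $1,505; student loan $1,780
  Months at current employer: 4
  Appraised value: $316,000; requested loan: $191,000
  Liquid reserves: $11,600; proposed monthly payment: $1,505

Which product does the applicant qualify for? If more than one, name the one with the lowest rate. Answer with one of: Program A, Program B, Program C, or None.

Total debts = (570 + 585 + 1,505 + 1,780) = 4,440; DTI = 4,440/11,750 = 37.8%.
LTV = 191,000/316,000 = 60.4%.
Reserves = 11,600/1,505 = 7.7 months.
Program A: score 568 < 720; DTI 37.8% > 36%; LTV 60.4% ≤ 110%; reserves 7.7 ≥ 3 mo → does not qualify.
Program B: score 568 < 620; DTI 37.8% > 36%; LTV 60.4% ≤ 110%; employment 4 < 6 mo → does not qualify.
Program C: score 568 < 720; DTI 37.8% > 36%; LTV 60.4% ≤ 95%; employment 4 < 6 mo → does not qualify.

None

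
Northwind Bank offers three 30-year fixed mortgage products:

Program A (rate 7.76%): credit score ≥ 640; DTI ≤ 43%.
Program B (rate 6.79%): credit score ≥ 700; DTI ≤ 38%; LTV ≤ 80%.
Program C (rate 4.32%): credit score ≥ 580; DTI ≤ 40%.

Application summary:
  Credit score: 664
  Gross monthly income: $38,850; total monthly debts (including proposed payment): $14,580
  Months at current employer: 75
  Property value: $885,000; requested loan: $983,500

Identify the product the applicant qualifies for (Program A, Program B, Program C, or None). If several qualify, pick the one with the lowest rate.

DTI = 14,580/38,850 = 37.5%.
LTV = 983,500/885,000 = 111.1%.
Program A: score 664 ≥ 640; DTI 37.5% ≤ 43% → qualifies.
Program B: score 664 < 700; DTI 37.5% ≤ 38%; LTV 111.1% > 80% → does not qualify.
Program C: score 664 ≥ 580; DTI 37.5% ≤ 40% → qualifies.
Qualifying: Program A, Program C. Lowest rate is 4.32% → Program C.

Program C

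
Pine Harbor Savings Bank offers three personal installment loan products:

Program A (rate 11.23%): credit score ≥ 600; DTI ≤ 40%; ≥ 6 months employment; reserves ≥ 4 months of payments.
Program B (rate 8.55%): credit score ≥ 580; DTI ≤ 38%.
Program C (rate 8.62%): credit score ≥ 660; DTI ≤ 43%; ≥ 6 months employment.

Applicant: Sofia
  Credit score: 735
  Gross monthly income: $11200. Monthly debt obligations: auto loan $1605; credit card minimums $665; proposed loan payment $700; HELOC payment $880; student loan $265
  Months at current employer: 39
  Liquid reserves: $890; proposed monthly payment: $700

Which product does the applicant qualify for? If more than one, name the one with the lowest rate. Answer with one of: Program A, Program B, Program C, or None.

Total debts = (1,605 + 665 + 700 + 880 + 265) = 4,115; DTI = 4,115/11,200 = 36.7%.
Reserves = 890/700 = 1.3 months.
Program A: score 735 ≥ 600; DTI 36.7% ≤ 40%; employment 39 ≥ 6 mo; reserves 1.3 < 4 mo → does not qualify.
Program B: score 735 ≥ 580; DTI 36.7% ≤ 38% → qualifies.
Program C: score 735 ≥ 660; DTI 36.7% ≤ 43%; employment 39 ≥ 6 mo → qualifies.
Qualifying: Program B, Program C. Lowest rate is 8.55% → Program B.

Program B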